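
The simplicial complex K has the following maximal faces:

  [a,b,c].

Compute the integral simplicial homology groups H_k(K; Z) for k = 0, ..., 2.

K has 3 vertices, 3 edges, 1 triangle.
rank ∂_0 = 0, rank ∂_1 = 2 ⇒ b_0 = 3 − 0 − 2 = 1; all invariant factors of ∂_1 are 1 so no torsion. So H_0 ≅ Z.
rank ∂_1 = 2, rank ∂_2 = 1 ⇒ b_1 = 3 − 2 − 1 = 0; all invariant factors of ∂_2 are 1 so no torsion. So H_1 ≅ 0.
rank ∂_2 = 1, rank ∂_3 = 0 ⇒ b_2 = 1 − 1 − 0 = 0. So H_2 ≅ 0.

H_0 = Z,  H_1 = 0,  H_2 = 0.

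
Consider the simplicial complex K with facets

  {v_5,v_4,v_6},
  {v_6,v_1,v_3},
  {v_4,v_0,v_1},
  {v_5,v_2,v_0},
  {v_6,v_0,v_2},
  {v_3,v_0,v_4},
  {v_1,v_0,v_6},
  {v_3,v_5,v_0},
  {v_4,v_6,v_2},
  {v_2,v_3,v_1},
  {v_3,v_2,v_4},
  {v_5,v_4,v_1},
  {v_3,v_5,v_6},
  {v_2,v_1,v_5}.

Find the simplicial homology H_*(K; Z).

H_0 ≅ Z,  H_1 ≅ Z^2,  H_2 ≅ Z.

We work with the vertex ordering v_0 < v_1 < v_2 < v_3 < v_4 < v_5 < v_6. The simplices of K, each written with vertices in increasing order, are:

  0-simplices (7): [v_0], [v_1], [v_2], [v_3], [v_4], [v_5], [v_6]
  1-simplices (21): (21 of them)
  2-simplices (14): (14 of them)

so the chain groups are C_0 ≅ Z^7, C_1 ≅ Z^21, C_2 ≅ Z^14.

The boundary map ∂_1: C_1 → C_0 maps an edge to its endpoints' difference, ∂[p,q] = q − p. For instance
  ∂[v_1,v_4] = [v_4] − [v_1].
This gives a 7×21 integer matrix of rank 6; reducing to Smith normal form yields diagonal entries (1,1,1,1,1,1).

The boundary map ∂_2: C_2 → C_1 acts by ∂[p,q,r] = [q,r] − [p,r] + [p,q]. For instance
  ∂[v_0,v_2,v_5] = [v_2,v_5] − [v_0,v_5] + [v_0,v_2],
  ∂[v_1,v_2,v_3] = [v_2,v_3] − [v_1,v_3] + [v_1,v_2].
As a 21×14 matrix over Z this has rank 13, with invariant factors (1,1,1,1,1,1,1,1,1,1,1,1,1).

Now H_k = ker ∂_k / im ∂_{k+1}, so:

  H_0: rank C_0 − rank ∂_1 = 7 − 6 = 1, and the invariant factors of ∂_1 are all 1, so H_0 ≅ Z.
  H_1: rank ker ∂_1 − rank ∂_2 = (21 − 6) − 13 = 2, and the invariant factors of ∂_2 are all 1, so H_1 ≅ Z^2.
  H_2: rank ker ∂_2 − rank ∂_3 = (14 − 13) − 0 = 1, and there is no ∂_3, so H_2 ≅ Z.

As a check, the Euler characteristic is 7 − 21 + 14 = 0, which agrees with 1 − 2 + 1 = 0.
(K is a triangulation of the torus T^2.)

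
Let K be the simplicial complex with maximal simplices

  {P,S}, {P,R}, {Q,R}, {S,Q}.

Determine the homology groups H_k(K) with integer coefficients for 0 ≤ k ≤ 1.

H_0 = Z,  H_1 = Z.

Fix the vertex order P < Q < R < S and write every simplex with vertices in increasing order. Then dim K = 1 and the simplices of K are:

  0-simplices (4): P, Q, R, S
  1-simplices (4): PR, PS, QR, QS

giving chain groups C_0 ≅ Z^4, C_1 ≅ Z^4.

The boundary map ∂_1: C_1 → C_0 is given by ∂[p,q] = [q] − [p].
The 4×4 boundary matrix has rank 3 and Smith normal form diag(1,1,1).

From H_k ≅ ker(∂_k) / im(∂_{k+1}) we obtain:

  H_0: rank C_0 − rank ∂_1 = 4 − 3 = 1, and the invariant factors of ∂_1 are all 1, so H_0 = Z.
  H_1: rank ker ∂_1 − rank ∂_2 = (4 − 3) − 0 = 1, and there is no ∂_2, so H_1 = Z.

As a check, the Euler characteristic is 4 − 4 = 0, which agrees with 1 − 1 = 0.
(K is a triangulation of the circle S^1.)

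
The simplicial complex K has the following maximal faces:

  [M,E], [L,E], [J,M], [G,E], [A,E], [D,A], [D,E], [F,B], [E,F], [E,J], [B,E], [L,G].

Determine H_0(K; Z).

H_0 = Z.

Fix the vertex order A < B < D < E < F < G < J < L < M and write every simplex with vertices in increasing order. Then dim K = 1 and the simplices of K are:

  0-simplices (9): A, B, D, E, F, G, J, L, M
  1-simplices (12): AD, AE, BE, BF, DE, EF, EG, EJ, EL, EM, GL, JM

giving chain groups C_0 ≅ Z^9, C_1 ≅ Z^12.

The boundary map ∂_1: C_1 → C_0 sends each edge [p,q] (with p < q) to q − p. For instance
  ∂AD = D − A.
The 9×12 boundary matrix has rank 8 and Smith normal form diag(1,1,1,1,1,1,1,1).

From H_k ≅ ker(∂_k) / im(∂_{k+1}) we obtain:

  H_0: rank C_0 − rank ∂_1 = 9 − 8 = 1, and the invariant factors of ∂_1 are all 1, so H_0 = Z.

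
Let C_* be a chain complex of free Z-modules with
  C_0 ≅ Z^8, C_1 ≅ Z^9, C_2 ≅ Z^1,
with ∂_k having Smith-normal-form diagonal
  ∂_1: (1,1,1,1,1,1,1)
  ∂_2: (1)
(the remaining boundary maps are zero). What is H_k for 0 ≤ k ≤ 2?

H_0: b_0 = 8 − 0 − 7 = 1; torsion from ∂_1 factors > 1: none. So H_0 = Z.
H_1: b_1 = 9 − 7 − 1 = 1; torsion from ∂_2 factors > 1: none. So H_1 = Z.
H_2: b_2 = 1 − 1 − 0 = 0; torsion from ∂_3 factors > 1: none. So H_2 = 0.

H_0 = Z,  H_1 = Z,  H_2 = 0.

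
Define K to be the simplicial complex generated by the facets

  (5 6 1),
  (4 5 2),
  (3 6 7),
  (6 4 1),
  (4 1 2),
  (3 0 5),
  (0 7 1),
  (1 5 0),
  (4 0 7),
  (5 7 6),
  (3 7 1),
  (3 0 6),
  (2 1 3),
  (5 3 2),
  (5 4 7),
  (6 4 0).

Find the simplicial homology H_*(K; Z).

Order the vertices as 0 < 1 < 2 < 3 < 4 < 5 < 6 < 7. Listing each simplex with vertices in this order, K has dimension 2 with simplices:

  0-simplices (8): [0], [1], [2], [3], [4], [5], [6], [7]
  1-simplices (24): (24 of them)
  2-simplices (16): [0,1,5], [0,1,7], [0,3,5], [0,3,6], [0,4,6], [0,4,7], [1,2,3], [1,2,4], [1,3,7], [1,4,6], [1,5,6], [2,3,5], [2,4,5], [3,6,7], [4,5,7], [5,6,7]

giving chain groups C_0 ≅ Z^8, C_1 ≅ Z^24, C_2 ≅ Z^16.

Boundary ∂_1: C_1 → C_0 sends each edge [p,q] (with p < q) to q − p. For instance
  ∂[5,7] = [7] − [5].
This gives a 8×24 integer matrix of rank 7; reducing to Smith normal form yields diagonal entries (1,1,1,1,1,1,1).

∂_2: C_2 → C_1 acts by ∂[p,q,r] = [q,r] − [p,r] + [p,q]. For instance
  ∂[0,4,7] = [4,7] − [0,7] + [0,4],
  ∂[4,5,7] = [5,7] − [4,7] + [4,5].
The resulting 24×16 matrix has rank 15, and its Smith normal form has invariant factors (1,1,1,1,1,1,1,1,1,1,1,1,1,1,1).

Computing H_k = (kernel of ∂_k) / (image of ∂_{k+1}):

  H_0: rank C_0 − rank ∂_1 = 8 − 7 = 1, and the invariant factors of ∂_1 are all 1, so H_0 ≅ Z.
  H_1: rank ker ∂_1 − rank ∂_2 = (24 − 7) − 15 = 2, and the invariant factors of ∂_2 are all 1, so H_1 ≅ Z^2.
  H_2: rank ker ∂_2 − rank ∂_3 = (16 − 15) − 0 = 1, and there is no ∂_3, so H_2 ≅ Z.

H_0 ≅ Z,  H_1 ≅ Z^2,  H_2 ≅ Z.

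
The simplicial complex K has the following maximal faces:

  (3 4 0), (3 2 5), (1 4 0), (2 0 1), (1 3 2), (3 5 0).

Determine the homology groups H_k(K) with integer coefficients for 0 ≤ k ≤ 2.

H_0 = Z,  H_1 = Z,  H_2 = 0.

Take the total order 0 < 1 < 2 < 3 < 4 < 5 on the vertex set. Then K (dimension 2) consists of the simplices:

  0-simplices (6): [0], [1], [2], [3], [4], [5]
  1-simplices (12): [0,1], [0,2], [0,3], [0,4], [0,5], [1,2], [1,3], [1,4], [2,3], [2,5], [3,4], [3,5]
  2-simplices (6): [0,1,2], [0,1,4], [0,3,4], [0,3,5], [1,2,3], [2,3,5]

so the chain groups are C_0 ≅ Z^6, C_1 ≅ Z^12, C_2 ≅ Z^6.

The boundary map ∂_1: C_1 → C_0 maps an edge to its endpoints' difference, ∂[p,q] = q − p.
The 6×12 boundary matrix has rank 5 and Smith normal form diag(1,1,1,1,1).

∂_2: C_2 → C_1 acts by ∂[p,q,r] = [q,r] − [p,r] + [p,q]. For instance
  ∂[0,3,4] = [3,4] − [0,4] + [0,3],
  ∂[0,1,4] = [1,4] − [0,4] + [0,1].
This gives a 12×6 integer matrix of rank 6; reducing to Smith normal form yields diagonal entries (1,1,1,1,1,1).

From H_k ≅ ker(∂_k) / im(∂_{k+1}) we obtain:

  H_0: rank C_0 − rank ∂_1 = 6 − 5 = 1, and the invariant factors of ∂_1 are all 1, so H_0 = Z.
  H_1: rank ker ∂_1 − rank ∂_2 = (12 − 5) − 6 = 1, and the invariant factors of ∂_2 are all 1, so H_1 = Z.
  H_2: rank ker ∂_2 − rank ∂_3 = (6 − 6) − 0 = 0, and there is no ∂_3, so H_2 = 0.

As a check, the Euler characteristic is 6 − 12 + 6 = 0, which agrees with 1 − 1 + 0 = 0.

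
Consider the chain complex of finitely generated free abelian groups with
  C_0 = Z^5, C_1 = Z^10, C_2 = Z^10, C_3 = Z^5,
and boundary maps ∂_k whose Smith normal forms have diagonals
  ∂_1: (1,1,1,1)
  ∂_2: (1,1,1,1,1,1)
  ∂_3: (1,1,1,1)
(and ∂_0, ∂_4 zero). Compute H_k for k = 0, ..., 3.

H_0 = Z,  H_1 = 0,  H_2 = 0,  H_3 = Z.

H_0: b_0 = 5 − 0 − 4 = 1; torsion from ∂_1 factors > 1: none. So H_0 = Z.
H_1: b_1 = 10 − 4 − 6 = 0; torsion from ∂_2 factors > 1: none. So H_1 = 0.
H_2: b_2 = 10 − 6 − 4 = 0; torsion from ∂_3 factors > 1: none. So H_2 = 0.
H_3: b_3 = 5 − 4 − 0 = 1; torsion from ∂_4 factors > 1: none. So H_3 = Z.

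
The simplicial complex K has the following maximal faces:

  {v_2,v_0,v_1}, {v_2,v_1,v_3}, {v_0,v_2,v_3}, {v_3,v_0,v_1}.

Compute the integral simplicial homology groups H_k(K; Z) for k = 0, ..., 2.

Order the vertices as v_0 < v_1 < v_2 < v_3. Listing each simplex with vertices in this order, K has dimension 2 with simplices:

  0-simplices (4): [v_0], [v_1], [v_2], [v_3]
  1-simplices (6): [v_0,v_1], [v_0,v_2], [v_0,v_3], [v_1,v_2], [v_1,v_3], [v_2,v_3]
  2-simplices (4): [v_0,v_1,v_2], [v_0,v_1,v_3], [v_0,v_2,v_3], [v_1,v_2,v_3]

so the chain groups are C_0 ≅ Z^4, C_1 ≅ Z^6, C_2 ≅ Z^4.

The boundary map ∂_1: C_1 → C_0 sends each edge [p,q] (with p < q) to q − p. For instance
  ∂[v_0,v_1] = [v_1] − [v_0].
The resulting 4×6 matrix has rank 3, and its Smith normal form has invariant factors (1,1,1).

∂_2: C_2 → C_1 sends each 2-simplex [p,q,r] to [q,r] − [p,r] + [p,q]. For instance
  ∂[v_0,v_1,v_3] = [v_1,v_3] − [v_0,v_3] + [v_0,v_1],
  ∂[v_0,v_2,v_3] = [v_2,v_3] − [v_0,v_3] + [v_0,v_2].
As a 6×4 matrix over Z this has rank 3, with invariant factors (1,1,1).

Now H_k = ker ∂_k / im ∂_{k+1}, so:

  H_0: rank C_0 − rank ∂_1 = 4 − 3 = 1, and the invariant factors of ∂_1 are all 1, so H_0 ≅ Z.
  H_1: rank ker ∂_1 − rank ∂_2 = (6 − 3) − 3 = 0, and the invariant factors of ∂_2 are all 1, so H_1 ≅ 0.
  H_2: rank ker ∂_2 − rank ∂_3 = (4 − 3) − 0 = 1, and there is no ∂_3, so H_2 ≅ Z.

As a check, the Euler characteristic is 4 − 6 + 4 = 2, which agrees with 1 − 0 + 1 = 2.
(K is a triangulation of the 2-sphere S^2.)

H_0 = Z,  H_1 = 0,  H_2 = Z.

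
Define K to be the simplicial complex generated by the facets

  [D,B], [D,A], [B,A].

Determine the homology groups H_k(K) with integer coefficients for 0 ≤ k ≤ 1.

Take the total order A < B < D on the vertex set. Then K (dimension 1) consists of the simplices:

  0-simplices (3): A, B, D
  1-simplices (3): AB, AD, BD

giving chain groups C_0 ≅ Z^3, C_1 ≅ Z^3.

The boundary map ∂_1: C_1 → C_0 sends each edge [p,q] (with p < q) to q − p. For instance
  ∂AB = B − A.
The resulting 3×3 matrix has rank 2, and its Smith normal form has invariant factors (1,1).

Reading off H_k = ker ∂_k / im ∂_{k+1}:

  H_0: rank C_0 − rank ∂_1 = 3 − 2 = 1, and the invariant factors of ∂_1 are all 1, so H_0 = Z.
  H_1: rank ker ∂_1 − rank ∂_2 = (3 − 2) − 0 = 1, and there is no ∂_2, so H_1 = Z.

(K is a triangulation of the circle S^1.)

H_0 = Z,  H_1 = Z.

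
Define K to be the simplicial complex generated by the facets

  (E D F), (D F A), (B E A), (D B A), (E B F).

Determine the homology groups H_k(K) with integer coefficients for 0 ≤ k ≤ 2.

Fix the vertex order A < B < D < E < F and write every simplex with vertices in increasing order. Then dim K = 2 and the simplices of K are:

  0-simplices (5): A, B, D, E, F
  1-simplices (10): AB, AD, AE, AF, BD, BE, BF, DE, DF, EF
  2-simplices (5): ABD, ABE, ADF, BEF, DEF

giving chain groups C_0 ≅ Z^5, C_1 ≅ Z^10, C_2 ≅ Z^5.

∂_1: C_1 → C_0 is given by ∂[p,q] = [q] − [p]. For instance
  ∂EF = F − E.
The resulting 5×10 matrix has rank 4, and its Smith normal form has invariant factors (1,1,1,1).

∂_2: C_2 → C_1 sends each 2-simplex [p,q,r] to [q,r] − [p,r] + [p,q]. For instance
  ∂ADF = DF − AF + AD,
  ∂ABE = BE − AE + AB.
As a 10×5 matrix over Z this has rank 5, with invariant factors (1,1,1,1,1).

Reading off H_k = ker ∂_k / im ∂_{k+1}:

  H_0: rank C_0 − rank ∂_1 = 5 − 4 = 1, and the invariant factors of ∂_1 are all 1, so H_0 ≅ Z.
  H_1: rank ker ∂_1 − rank ∂_2 = (10 − 4) − 5 = 1, and the invariant factors of ∂_2 are all 1, so H_1 ≅ Z.
  H_2: rank ker ∂_2 − rank ∂_3 = (5 − 5) − 0 = 0, and there is no ∂_3, so H_2 ≅ 0.

H_0 = Z,  H_1 = Z,  H_2 = 0.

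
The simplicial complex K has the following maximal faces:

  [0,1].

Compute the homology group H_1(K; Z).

Take the total order 0 < 1 on the vertex set. Then K (dimension 1) consists of the simplices:

  0-simplices (2): [0], [1]
  1-simplices (1): [0,1]

so the chain groups are C_0 ≅ Z^2, C_1 ≅ Z^1.

∂_1: C_1 → C_0 is given by ∂[p,q] = [q] − [p]. For instance
  ∂[0,1] = [1] − [0].
The resulting 2×1 matrix has rank 1, and its Smith normal form has invariant factors (1).

From H_k ≅ ker(∂_k) / im(∂_{k+1}) we obtain:

  H_1: rank ker ∂_1 − rank ∂_2 = (1 − 1) − 0 = 0, and there is no ∂_2, so H_1 ≅ 0.

(K is a triangulation of the 1-simplex.)

H_1 = 0.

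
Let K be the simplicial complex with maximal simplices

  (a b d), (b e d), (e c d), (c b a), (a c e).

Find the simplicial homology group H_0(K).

We work with the vertex ordering a < b < c < d < e. The simplices of K, each written with vertices in increasing order, are:

  0-simplices (5): a, b, c, d, e
  1-simplices (10): ab, ac, ad, ae, bc, bd, be, cd, ce, de
  2-simplices (5): abc, abd, ace, bde, cde

giving chain groups C_0 ≅ Z^5, C_1 ≅ Z^10, C_2 ≅ Z^5.

Boundary ∂_1: C_1 → C_0 maps an edge to its endpoints' difference, ∂[p,q] = q − p. For instance
  ∂cd = d − c.
As a 5×10 matrix over Z this has rank 4, with invariant factors (1,1,1,1).

The boundary map ∂_2: C_2 → C_1 sends each 2-simplex [p,q,r] to [q,r] − [p,r] + [p,q]. For instance
  ∂abc = bc − ac + ab,
  ∂cde = de − ce + cd.
This gives a 10×5 integer matrix of rank 5; reducing to Smith normal form yields diagonal entries (1,1,1,1,1).

Now H_k = ker ∂_k / im ∂_{k+1}, so:

  H_0: rank C_0 − rank ∂_1 = 5 − 4 = 1, and the invariant factors of ∂_1 are all 1, so H_0 = Z.

H_0 = Z.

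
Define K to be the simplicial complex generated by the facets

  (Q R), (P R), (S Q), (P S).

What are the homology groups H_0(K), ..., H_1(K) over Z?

H_0 = Z,  H_1 = Z.

Take the total order P < Q < R < S on the vertex set. Then K (dimension 1) consists of the simplices:

  0-simplices (4): P, Q, R, S
  1-simplices (4): PR, PS, QR, QS

so the chain groups are C_0 ≅ Z^4, C_1 ≅ Z^4.

The boundary map ∂_1: C_1 → C_0 sends each edge [p,q] (with p < q) to q − p.
The resulting 4×4 matrix has rank 3, and its Smith normal form has invariant factors (1,1,1).

Reading off H_k = ker ∂_k / im ∂_{k+1}:

  H_0: rank C_0 − rank ∂_1 = 4 − 3 = 1, and the invariant factors of ∂_1 are all 1, so H_0 ≅ Z.
  H_1: rank ker ∂_1 − rank ∂_2 = (4 − 3) − 0 = 1, and there is no ∂_2, so H_1 ≅ Z.

As a check, the Euler characteristic is 4 − 4 = 0, which agrees with 1 − 1 = 0.
(K is a triangulation of the circle S^1.)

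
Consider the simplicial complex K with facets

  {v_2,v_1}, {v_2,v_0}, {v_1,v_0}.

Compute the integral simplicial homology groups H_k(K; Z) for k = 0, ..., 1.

H_0 ≅ Z,  H_1 ≅ Z.

Order the vertices as v_0 < v_1 < v_2. Listing each simplex with vertices in this order, K has dimension 1 with simplices:

  0-simplices (3): [v_0], [v_1], [v_2]
  1-simplices (3): [v_0,v_1], [v_0,v_2], [v_1,v_2]

Hence C_0 ≅ Z^3, C_1 ≅ Z^3.

Boundary ∂_1: C_1 → C_0 maps an edge to its endpoints' difference, ∂[p,q] = q − p. For instance
  ∂[v_0,v_2] = [v_2] − [v_0].
The resulting 3×3 matrix has rank 2, and its Smith normal form has invariant factors (1,1).

From H_k ≅ ker(∂_k) / im(∂_{k+1}) we obtain:

  H_0: rank C_0 − rank ∂_1 = 3 − 2 = 1, and the invariant factors of ∂_1 are all 1, so H_0 ≅ Z.
  H_1: rank ker ∂_1 − rank ∂_2 = (3 − 2) − 0 = 1, and there is no ∂_2, so H_1 ≅ Z.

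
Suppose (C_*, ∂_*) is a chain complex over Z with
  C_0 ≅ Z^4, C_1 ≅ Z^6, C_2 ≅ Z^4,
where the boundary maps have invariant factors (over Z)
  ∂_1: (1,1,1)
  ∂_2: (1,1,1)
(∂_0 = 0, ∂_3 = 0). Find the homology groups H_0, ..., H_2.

H_0 ≅ Z,  H_1 = 0,  H_2 ≅ Z.

H_0: b_0 = 4 − 0 − 3 = 1; torsion from ∂_1 factors > 1: none. So H_0 ≅ Z.
H_1: b_1 = 6 − 3 − 3 = 0; torsion from ∂_2 factors > 1: none. So H_1 ≅ 0.
H_2: b_2 = 4 − 3 − 0 = 1; torsion from ∂_3 factors > 1: none. So H_2 ≅ Z.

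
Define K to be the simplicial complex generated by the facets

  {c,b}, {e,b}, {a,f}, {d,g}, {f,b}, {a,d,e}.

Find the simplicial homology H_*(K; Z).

H_0 = Z,  H_1 = Z,  H_2 = 0.

Take the total order a < b < c < d < e < f < g on the vertex set. Then K (dimension 2) consists of the simplices:

  0-simplices (7): a, b, c, d, e, f, g
  1-simplices (8): ad, ae, af, bc, be, bf, de, dg
  2-simplices (1): ade

Hence C_0 ≅ Z^7, C_1 ≅ Z^8, C_2 ≅ Z^1.

Boundary ∂_1: C_1 → C_0 is given by ∂[p,q] = [q] − [p].
The resulting 7×8 matrix has rank 6, and its Smith normal form has invariant factors (1,1,1,1,1,1).

The boundary map ∂_2: C_2 → C_1 sends each 2-simplex [p,q,r] to [q,r] − [p,r] + [p,q]. For instance
  ∂ade = de − ae + ad.
As a 8×1 matrix over Z this has rank 1, with invariant factors (1).

Computing H_k = (kernel of ∂_k) / (image of ∂_{k+1}):

  H_0: rank C_0 − rank ∂_1 = 7 − 6 = 1, and the invariant factors of ∂_1 are all 1, so H_0 = Z.
  H_1: rank ker ∂_1 − rank ∂_2 = (8 − 6) − 1 = 1, and the invariant factors of ∂_2 are all 1, so H_1 = Z.
  H_2: rank ker ∂_2 − rank ∂_3 = (1 − 1) − 0 = 0, and there is no ∂_3, so H_2 = 0.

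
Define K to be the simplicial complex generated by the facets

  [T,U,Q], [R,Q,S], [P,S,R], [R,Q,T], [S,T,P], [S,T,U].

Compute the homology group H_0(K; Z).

Take the total order P < Q < R < S < T < U on the vertex set. Then K (dimension 2) consists of the simplices:

  0-simplices (6): P, Q, R, S, T, U
  1-simplices (12): PR, PS, PT, QR, QS, QT, QU, RS, RT, ST, SU, TU
  2-simplices (6): PRS, PST, QRS, QRT, QTU, STU

giving chain groups C_0 ≅ Z^6, C_1 ≅ Z^12, C_2 ≅ Z^6.

∂_1: C_1 → C_0 maps an edge to its endpoints' difference, ∂[p,q] = q − p. For instance
  ∂PS = S − P.
As a 6×12 matrix over Z this has rank 5, with invariant factors (1,1,1,1,1).

Boundary ∂_2: C_2 → C_1 sends each 2-simplex [p,q,r] to [q,r] − [p,r] + [p,q]. For instance
  ∂QTU = TU − QU + QT,
  ∂QRS = RS − QS + QR.
This gives a 12×6 integer matrix of rank 6; reducing to Smith normal form yields diagonal entries (1,1,1,1,1,1).

From H_k ≅ ker(∂_k) / im(∂_{k+1}) we obtain:

  H_0: rank C_0 − rank ∂_1 = 6 − 5 = 1, and the invariant factors of ∂_1 are all 1, so H_0 ≅ Z.

(K is a triangulation of the cylinder S^1 x I.)

H_0 = Z.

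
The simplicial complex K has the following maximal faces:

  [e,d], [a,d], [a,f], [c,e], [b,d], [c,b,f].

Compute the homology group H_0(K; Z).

H_0 ≅ Z.

K has 6 vertices, 8 edges, 1 triangle.
rank ∂_0 = 0, rank ∂_1 = 5 ⇒ b_0 = 6 − 0 − 5 = 1; all invariant factors of ∂_1 are 1 so no torsion. So H_0 = Z.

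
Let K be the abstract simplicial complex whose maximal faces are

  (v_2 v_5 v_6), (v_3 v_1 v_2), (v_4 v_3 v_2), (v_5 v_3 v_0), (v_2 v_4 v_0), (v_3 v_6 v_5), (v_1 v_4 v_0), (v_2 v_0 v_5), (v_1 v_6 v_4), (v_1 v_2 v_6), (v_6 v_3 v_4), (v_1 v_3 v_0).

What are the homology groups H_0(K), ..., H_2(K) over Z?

Take the total order v_0 < v_1 < v_2 < v_3 < v_4 < v_5 < v_6 on the vertex set. Then K (dimension 2) consists of the simplices:

  0-simplices (7): [v_0], [v_1], [v_2], [v_3], [v_4], [v_5], [v_6]
  1-simplices (18): (18 of them)
  2-simplices (12): (12 of them)

Hence C_0 ≅ Z^7, C_1 ≅ Z^18, C_2 ≅ Z^12.

The boundary map ∂_1: C_1 → C_0 is given by ∂[p,q] = [q] − [p]. For instance
  ∂[v_2,v_6] = [v_6] − [v_2].
The 7×18 boundary matrix has rank 6 and Smith normal form diag(1,1,1,1,1,1).

Boundary ∂_2: C_2 → C_1 sends each 2-simplex [p,q,r] to [q,r] − [p,r] + [p,q]. For instance
  ∂[v_3,v_5,v_6] = [v_5,v_6] − [v_3,v_6] + [v_3,v_5],
  ∂[v_2,v_3,v_4] = [v_3,v_4] − [v_2,v_4] + [v_2,v_3].
This gives a 18×12 integer matrix of rank 12; reducing to Smith normal form yields diagonal entries (1,1,1,1,1,1,1,1,1,1,1,2).

From H_k ≅ ker(∂_k) / im(∂_{k+1}) we obtain:

  H_0: rank C_0 − rank ∂_1 = 7 − 6 = 1, and the invariant factors of ∂_1 are all 1, so H_0 ≅ Z.
  H_1: rank ker ∂_1 − rank ∂_2 = (18 − 6) − 12 = 0, and ∂_2 has invariant factor 2 > 1, so H_1 ≅ Z/2Z.
  H_2: rank ker ∂_2 − rank ∂_3 = (12 − 12) − 0 = 0, and there is no ∂_3, so H_2 ≅ 0.

(K is a triangulation of the real projective plane RP^2.)

H_0 = Z,  H_1 = Z/2Z,  H_2 = 0.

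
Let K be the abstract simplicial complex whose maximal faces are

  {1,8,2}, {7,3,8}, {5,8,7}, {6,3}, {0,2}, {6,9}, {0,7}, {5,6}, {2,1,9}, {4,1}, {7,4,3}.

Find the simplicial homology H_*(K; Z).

Fix the vertex order 0 < 1 < 2 < 3 < 4 < 5 < 6 < 7 < 8 < 9 and write every simplex with vertices in increasing order. Then dim K = 2 and the simplices of K are:

  0-simplices (10): [0], [1], [2], [3], [4], [5], [6], [7], [8], [9]
  1-simplices (18): [0,2], [0,7], [1,2], [1,4], [1,8], [1,9], [2,8], [2,9], [3,4], [3,6], [3,7], [3,8], [4,7], [5,6], [5,7], [5,8], [6,9], [7,8]
  2-simplices (5): [1,2,8], [1,2,9], [3,4,7], [3,7,8], [5,7,8]

so the chain groups are C_0 ≅ Z^10, C_1 ≅ Z^18, C_2 ≅ Z^5.

∂_1: C_1 → C_0 is given by ∂[p,q] = [q] − [p].
The 10×18 boundary matrix has rank 9 and Smith normal form diag(1,1,1,1,1,1,1,1,1).

∂_2: C_2 → C_1 maps a triangle to the signed sum of its edges. For instance
  ∂[3,7,8] = [7,8] − [3,8] + [3,7],
  ∂[5,7,8] = [7,8] − [5,8] + [5,7].
This gives a 18×5 integer matrix of rank 5; reducing to Smith normal form yields diagonal entries (1,1,1,1,1).

Now H_k = ker ∂_k / im ∂_{k+1}, so:

  H_0: rank C_0 − rank ∂_1 = 10 − 9 = 1, and the invariant factors of ∂_1 are all 1, so H_0 ≅ Z.
  H_1: rank ker ∂_1 − rank ∂_2 = (18 − 9) − 5 = 4, and the invariant factors of ∂_2 are all 1, so H_1 ≅ Z^4.
  H_2: rank ker ∂_2 − rank ∂_3 = (5 − 5) − 0 = 0, and there is no ∂_3, so H_2 ≅ 0.

H_0 ≅ Z,  H_1 ≅ Z^4,  H_2 = 0.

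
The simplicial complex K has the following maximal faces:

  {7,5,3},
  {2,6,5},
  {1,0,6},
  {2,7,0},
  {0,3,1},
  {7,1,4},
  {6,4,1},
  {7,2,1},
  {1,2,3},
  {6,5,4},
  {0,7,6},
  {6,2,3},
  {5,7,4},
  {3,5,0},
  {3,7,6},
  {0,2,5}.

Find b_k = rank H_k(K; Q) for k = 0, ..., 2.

We work with the vertex ordering 0 < 1 < 2 < 3 < 4 < 5 < 6 < 7. The simplices of K, each written with vertices in increasing order, are:

  0-simplices (8): [0], [1], [2], [3], [4], [5], [6], [7]
  1-simplices (24): (24 of them)
  2-simplices (16): [0,1,3], [0,1,6], [0,2,5], [0,2,7], [0,3,5], [0,6,7], [1,2,3], [1,2,7], [1,4,6], [1,4,7], [2,3,6], [2,5,6], [3,5,7], [3,6,7], [4,5,6], [4,5,7]

so the chain groups are C_0 ≅ Z^8, C_1 ≅ Z^24, C_2 ≅ Z^16.

∂_1: C_1 → C_0 maps an edge to its endpoints' difference, ∂[p,q] = q − p.
This gives a 8×24 integer matrix of rank 7; reducing to Smith normal form yields diagonal entries (1,1,1,1,1,1,1).

Boundary ∂_2: C_2 → C_1 sends each 2-simplex [p,q,r] to [q,r] − [p,r] + [p,q]. For instance
  ∂[0,2,5] = [2,5] − [0,5] + [0,2],
  ∂[3,6,7] = [6,7] − [3,7] + [3,6].
The 24×16 boundary matrix has rank 15 and Smith normal form diag(1,1,1,1,1,1,1,1,1,1,1,1,1,1,1).

Computing H_k = (kernel of ∂_k) / (image of ∂_{k+1}):

  H_0: rank C_0 − rank ∂_1 = 8 − 7 = 1, and the invariant factors of ∂_1 are all 1, so H_0 ≅ Z.
  H_1: rank ker ∂_1 − rank ∂_2 = (24 − 7) − 15 = 2, and the invariant factors of ∂_2 are all 1, so H_1 ≅ Z^2.
  H_2: rank ker ∂_2 − rank ∂_3 = (16 − 15) − 0 = 1, and there is no ∂_3, so H_2 ≅ Z.

Hence the Betti numbers are b_0 = 1, b_1 = 2, b_2 = 1.

b_0 = 1, b_1 = 2, b_2 = 1.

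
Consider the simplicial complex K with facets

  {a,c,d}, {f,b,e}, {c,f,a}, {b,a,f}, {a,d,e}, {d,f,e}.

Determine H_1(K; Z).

Fix the vertex order a < b < c < d < e < f and write every simplex with vertices in increasing order. Then dim K = 2 and the simplices of K are:

  0-simplices (6): a, b, c, d, e, f
  1-simplices (12): ab, ac, ad, ae, af, be, bf, cd, cf, de, df, ef
  2-simplices (6): abf, acd, acf, ade, bef, def

Hence C_0 ≅ Z^6, C_1 ≅ Z^12, C_2 ≅ Z^6.

Boundary ∂_1: C_1 → C_0 maps an edge to its endpoints' difference, ∂[p,q] = q − p.
This gives a 6×12 integer matrix of rank 5; reducing to Smith normal form yields diagonal entries (1,1,1,1,1).

Boundary ∂_2: C_2 → C_1 maps a triangle to the signed sum of its edges. For instance
  ∂abf = bf − af + ab,
  ∂bef = ef − bf + be.
The resulting 12×6 matrix has rank 6, and its Smith normal form has invariant factors (1,1,1,1,1,1).

Reading off H_k = ker ∂_k / im ∂_{k+1}:

  H_1: rank ker ∂_1 − rank ∂_2 = (12 − 5) − 6 = 1, and the invariant factors of ∂_2 are all 1, so H_1 ≅ Z.

(K is a triangulation of the cylinder S^1 x I.)

H_1 ≅ Z.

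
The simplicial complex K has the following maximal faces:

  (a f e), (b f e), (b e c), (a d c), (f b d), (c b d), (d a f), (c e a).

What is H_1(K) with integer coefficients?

Fix the vertex order a < b < c < d < e < f and write every simplex with vertices in increasing order. Then dim K = 2 and the simplices of K are:

  0-simplices (6): a, b, c, d, e, f
  1-simplices (12): ac, ad, ae, af, bc, bd, be, bf, cd, ce, df, ef
  2-simplices (8): acd, ace, adf, aef, bcd, bce, bdf, bef

giving chain groups C_0 ≅ Z^6, C_1 ≅ Z^12, C_2 ≅ Z^8.

The boundary map ∂_1: C_1 → C_0 maps an edge to its endpoints' difference, ∂[p,q] = q − p. For instance
  ∂ef = f − e.
The resulting 6×12 matrix has rank 5, and its Smith normal form has invariant factors (1,1,1,1,1).

The boundary map ∂_2: C_2 → C_1 maps a triangle to the signed sum of its edges. For instance
  ∂ace = ce − ae + ac,
  ∂acd = cd − ad + ac.
This gives a 12×8 integer matrix of rank 7; reducing to Smith normal form yields diagonal entries (1,1,1,1,1,1,1).

Reading off H_k = ker ∂_k / im ∂_{k+1}:

  H_1: rank ker ∂_1 − rank ∂_2 = (12 − 5) − 7 = 0, and the invariant factors of ∂_2 are all 1, so H_1 = 0.

H_1 = 0.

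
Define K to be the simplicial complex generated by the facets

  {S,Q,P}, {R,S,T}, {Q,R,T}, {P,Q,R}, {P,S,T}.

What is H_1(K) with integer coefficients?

H_1 = Z.

Order the vertices as P < Q < R < S < T. Listing each simplex with vertices in this order, K has dimension 2 with simplices:

  0-simplices (5): P, Q, R, S, T
  1-simplices (10): PQ, PR, PS, PT, QR, QS, QT, RS, RT, ST
  2-simplices (5): PQR, PQS, PST, QRT, RST

Hence C_0 ≅ Z^5, C_1 ≅ Z^10, C_2 ≅ Z^5.

Boundary ∂_1: C_1 → C_0 maps an edge to its endpoints' difference, ∂[p,q] = q − p. For instance
  ∂PQ = Q − P.
The resulting 5×10 matrix has rank 4, and its Smith normal form has invariant factors (1,1,1,1).

∂_2: C_2 → C_1 maps a triangle to the signed sum of its edges. For instance
  ∂PST = ST − PT + PS,
  ∂QRT = RT − QT + QR.
The 10×5 boundary matrix has rank 5 and Smith normal form diag(1,1,1,1,1).

Computing H_k = (kernel of ∂_k) / (image of ∂_{k+1}):

  H_1: rank ker ∂_1 − rank ∂_2 = (10 − 4) − 5 = 1, and the invariant factors of ∂_2 are all 1, so H_1 ≅ Z.

(K is a triangulation of the Möbius band.)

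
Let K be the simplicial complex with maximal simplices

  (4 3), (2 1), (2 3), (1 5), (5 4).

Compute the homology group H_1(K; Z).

H_1 = Z.

Order the vertices as 1 < 2 < 3 < 4 < 5. Listing each simplex with vertices in this order, K has dimension 1 with simplices:

  0-simplices (5): [1], [2], [3], [4], [5]
  1-simplices (5): [1,2], [1,5], [2,3], [3,4], [4,5]

giving chain groups C_0 ≅ Z^5, C_1 ≅ Z^5.

Boundary ∂_1: C_1 → C_0 is given by ∂[p,q] = [q] − [p]. For instance
  ∂[1,5] = [5] − [1].
The resulting 5×5 matrix has rank 4, and its Smith normal form has invariant factors (1,1,1,1).

Now H_k = ker ∂_k / im ∂_{k+1}, so:

  H_1: rank ker ∂_1 − rank ∂_2 = (5 − 4) − 0 = 1, and there is no ∂_2, so H_1 = Z.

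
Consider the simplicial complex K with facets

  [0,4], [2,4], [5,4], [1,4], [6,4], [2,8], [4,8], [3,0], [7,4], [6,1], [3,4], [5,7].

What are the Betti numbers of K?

b_0 = 1, b_1 = 4.

Order the vertices as 0 < 1 < 2 < 3 < 4 < 5 < 6 < 7 < 8. Listing each simplex with vertices in this order, K has dimension 1 with simplices:

  0-simplices (9): [0], [1], [2], [3], [4], [5], [6], [7], [8]
  1-simplices (12): [0,3], [0,4], [1,4], [1,6], [2,4], [2,8], [3,4], [4,5], [4,6], [4,7], [4,8], [5,7]

giving chain groups C_0 ≅ Z^9, C_1 ≅ Z^12.

Boundary ∂_1: C_1 → C_0 maps an edge to its endpoints' difference, ∂[p,q] = q − p.
The 9×12 boundary matrix has rank 8 and Smith normal form diag(1,1,1,1,1,1,1,1).

Computing H_k = (kernel of ∂_k) / (image of ∂_{k+1}):

  H_0: rank C_0 − rank ∂_1 = 9 − 8 = 1, and the invariant factors of ∂_1 are all 1, so H_0 ≅ Z.
  H_1: rank ker ∂_1 − rank ∂_2 = (12 − 8) − 0 = 4, and there is no ∂_2, so H_1 ≅ Z^4.

Hence the Betti numbers are b_0 = 1, b_1 = 4.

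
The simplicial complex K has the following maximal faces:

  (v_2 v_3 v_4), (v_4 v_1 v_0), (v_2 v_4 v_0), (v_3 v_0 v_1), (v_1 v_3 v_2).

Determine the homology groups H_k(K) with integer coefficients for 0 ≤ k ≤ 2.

Order the vertices as v_0 < v_1 < v_2 < v_3 < v_4. Listing each simplex with vertices in this order, K has dimension 2 with simplices:

  0-simplices (5): [v_0], [v_1], [v_2], [v_3], [v_4]
  1-simplices (10): [v_0,v_1], [v_0,v_2], [v_0,v_3], [v_0,v_4], [v_1,v_2], [v_1,v_3], [v_1,v_4], [v_2,v_3], [v_2,v_4], [v_3,v_4]
  2-simplices (5): [v_0,v_1,v_3], [v_0,v_1,v_4], [v_0,v_2,v_4], [v_1,v_2,v_3], [v_2,v_3,v_4]

giving chain groups C_0 ≅ Z^5, C_1 ≅ Z^10, C_2 ≅ Z^5.

The boundary map ∂_1: C_1 → C_0 maps an edge to its endpoints' difference, ∂[p,q] = q − p.
As a 5×10 matrix over Z this has rank 4, with invariant factors (1,1,1,1).

∂_2: C_2 → C_1 acts by ∂[p,q,r] = [q,r] − [p,r] + [p,q]. For instance
  ∂[v_0,v_1,v_4] = [v_1,v_4] − [v_0,v_4] + [v_0,v_1],
  ∂[v_2,v_3,v_4] = [v_3,v_4] − [v_2,v_4] + [v_2,v_3].
As a 10×5 matrix over Z this has rank 5, with invariant factors (1,1,1,1,1).

Now H_k = ker ∂_k / im ∂_{k+1}, so:

  H_0: rank C_0 − rank ∂_1 = 5 − 4 = 1, and the invariant factors of ∂_1 are all 1, so H_0 ≅ Z.
  H_1: rank ker ∂_1 − rank ∂_2 = (10 − 4) − 5 = 1, and the invariant factors of ∂_2 are all 1, so H_1 ≅ Z.
  H_2: rank ker ∂_2 − rank ∂_3 = (5 − 5) − 0 = 0, and there is no ∂_3, so H_2 ≅ 0.

As a check, the Euler characteristic is 5 − 10 + 5 = 0, which agrees with 1 − 1 + 0 = 0.
(K is a triangulation of the Möbius band.)

H_0 = Z,  H_1 = Z,  H_2 = 0.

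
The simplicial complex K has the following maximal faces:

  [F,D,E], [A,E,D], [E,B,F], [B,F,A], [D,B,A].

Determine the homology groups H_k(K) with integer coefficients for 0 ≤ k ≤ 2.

Order the vertices as A < B < D < E < F. Listing each simplex with vertices in this order, K has dimension 2 with simplices:

  0-simplices (5): A, B, D, E, F
  1-simplices (10): AB, AD, AE, AF, BD, BE, BF, DE, DF, EF
  2-simplices (5): ABD, ABF, ADE, BEF, DEF

so the chain groups are C_0 ≅ Z^5, C_1 ≅ Z^10, C_2 ≅ Z^5.

Boundary ∂_1: C_1 → C_0 maps an edge to its endpoints' difference, ∂[p,q] = q − p.
The resulting 5×10 matrix has rank 4, and its Smith normal form has invariant factors (1,1,1,1).

Boundary ∂_2: C_2 → C_1 sends each 2-simplex [p,q,r] to [q,r] − [p,r] + [p,q]. For instance
  ∂ABF = BF − AF + AB,
  ∂BEF = EF − BF + BE.
As a 10×5 matrix over Z this has rank 5, with invariant factors (1,1,1,1,1).

Reading off H_k = ker ∂_k / im ∂_{k+1}:

  H_0: rank C_0 − rank ∂_1 = 5 − 4 = 1, and the invariant factors of ∂_1 are all 1, so H_0 = Z.
  H_1: rank ker ∂_1 − rank ∂_2 = (10 − 4) − 5 = 1, and the invariant factors of ∂_2 are all 1, so H_1 = Z.
  H_2: rank ker ∂_2 − rank ∂_3 = (5 − 5) − 0 = 0, and there is no ∂_3, so H_2 = 0.

As a check, the Euler characteristic is 5 − 10 + 5 = 0, which agrees with 1 − 1 + 0 = 0.

H_0 = Z,  H_1 = Z,  H_2 = 0.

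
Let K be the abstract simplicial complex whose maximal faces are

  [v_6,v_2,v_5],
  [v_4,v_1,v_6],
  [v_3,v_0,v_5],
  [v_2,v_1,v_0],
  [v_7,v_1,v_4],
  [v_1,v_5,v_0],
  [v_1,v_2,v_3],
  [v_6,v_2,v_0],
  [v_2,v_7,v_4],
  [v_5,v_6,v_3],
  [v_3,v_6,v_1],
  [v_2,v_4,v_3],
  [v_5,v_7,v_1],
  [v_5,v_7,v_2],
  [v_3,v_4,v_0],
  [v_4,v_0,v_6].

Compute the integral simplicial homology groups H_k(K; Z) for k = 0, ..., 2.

Fix the vertex order v_0 < v_1 < v_2 < v_3 < v_4 < v_5 < v_6 < v_7 and write every simplex with vertices in increasing order. Then dim K = 2 and the simplices of K are:

  0-simplices (8): [v_0], [v_1], [v_2], [v_3], [v_4], [v_5], [v_6], [v_7]
  1-simplices (24): (24 of them)
  2-simplices (16): (16 of them)

giving chain groups C_0 ≅ Z^8, C_1 ≅ Z^24, C_2 ≅ Z^16.

The boundary map ∂_1: C_1 → C_0 is given by ∂[p,q] = [q] − [p].
The 8×24 boundary matrix has rank 7 and Smith normal form diag(1,1,1,1,1,1,1).

∂_2: C_2 → C_1 maps a triangle to the signed sum of its edges. For instance
  ∂[v_1,v_5,v_7] = [v_5,v_7] − [v_1,v_7] + [v_1,v_5],
  ∂[v_0,v_3,v_5] = [v_3,v_5] − [v_0,v_5] + [v_0,v_3].
This gives a 24×16 integer matrix of rank 15; reducing to Smith normal form yields diagonal entries (1,1,1,1,1,1,1,1,1,1,1,1,1,1,1).

From H_k ≅ ker(∂_k) / im(∂_{k+1}) we obtain:

  H_0: rank C_0 − rank ∂_1 = 8 − 7 = 1, and the invariant factors of ∂_1 are all 1, so H_0 = Z.
  H_1: rank ker ∂_1 − rank ∂_2 = (24 − 7) − 15 = 2, and the invariant factors of ∂_2 are all 1, so H_1 = Z^2.
  H_2: rank ker ∂_2 − rank ∂_3 = (16 − 15) − 0 = 1, and there is no ∂_3, so H_2 = Z.

As a check, the Euler characteristic is 8 − 24 + 16 = 0, which agrees with 1 − 2 + 1 = 0.
(K is a triangulation of the torus T^2.)

H_0 = Z,  H_1 = Z^2,  H_2 = Z.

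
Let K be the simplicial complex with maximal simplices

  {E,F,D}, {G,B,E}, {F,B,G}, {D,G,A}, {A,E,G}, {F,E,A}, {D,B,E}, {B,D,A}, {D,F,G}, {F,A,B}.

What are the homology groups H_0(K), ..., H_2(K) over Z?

H_0 = Z,  H_1 = Z/2,  H_2 = 0.

Order the vertices as A < B < D < E < F < G. Listing each simplex with vertices in this order, K has dimension 2 with simplices:

  0-simplices (6): A, B, D, E, F, G
  1-simplices (15): AB, AD, AE, AF, AG, BD, BE, BF, BG, DE, DF, DG, EF, EG, FG
  2-simplices (10): ABD, ABF, ADG, AEF, AEG, BDE, BEG, BFG, DEF, DFG

so the chain groups are C_0 ≅ Z^6, C_1 ≅ Z^15, C_2 ≅ Z^10.

∂_1: C_1 → C_0 maps an edge to its endpoints' difference, ∂[p,q] = q − p.
The resulting 6×15 matrix has rank 5, and its Smith normal form has invariant factors (1,1,1,1,1).

∂_2: C_2 → C_1 maps a triangle to the signed sum of its edges. For instance
  ∂ABF = BF − AF + AB,
  ∂AEG = EG − AG + AE.
As a 15×10 matrix over Z this has rank 10, with invariant factors (1,1,1,1,1,1,1,1,1,2).

Now H_k = ker ∂_k / im ∂_{k+1}, so:

  H_0: rank C_0 − rank ∂_1 = 6 − 5 = 1, and the invariant factors of ∂_1 are all 1, so H_0 ≅ Z.
  H_1: rank ker ∂_1 − rank ∂_2 = (15 − 5) − 10 = 0, and ∂_2 has invariant factor 2 > 1, so H_1 ≅ Z/2.
  H_2: rank ker ∂_2 − rank ∂_3 = (10 − 10) − 0 = 0, and there is no ∂_3, so H_2 ≅ 0.

As a check, the Euler characteristic is 6 − 15 + 10 = 1, which agrees with 1 − 0 + 0 = 1.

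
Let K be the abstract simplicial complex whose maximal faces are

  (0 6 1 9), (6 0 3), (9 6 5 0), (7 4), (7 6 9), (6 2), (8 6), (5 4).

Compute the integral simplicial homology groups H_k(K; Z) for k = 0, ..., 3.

H_0 = Z,  H_1 = Z,  H_2 = 0,  H_3 = 0.

Order the vertices as 0 < 1 < 2 < 3 < 4 < 5 < 6 < 7 < 8 < 9. Listing each simplex with vertices in this order, K has dimension 3 with simplices:

  0-simplices (10): [0], [1], [2], [3], [4], [5], [6], [7], [8], [9]
  1-simplices (17): [0,1], [0,3], [0,5], [0,6], [0,9], [1,6], [1,9], [2,6], [3,6], [4,5], [4,7], [5,6], [5,9], [6,7], [6,8], [6,9], [7,9]
  2-simplices (9): [0,1,6], [0,1,9], [0,3,6], [0,5,6], [0,5,9], [0,6,9], [1,6,9], [5,6,9], [6,7,9]
  3-simplices (2): [0,1,6,9], [0,5,6,9]

giving chain groups C_0 ≅ Z^10, C_1 ≅ Z^17, C_2 ≅ Z^9, C_3 ≅ Z^2.

∂_1: C_1 → C_0 is given by ∂[p,q] = [q] − [p].
The resulting 10×17 matrix has rank 9, and its Smith normal form has invariant factors (1,1,1,1,1,1,1,1,1).

∂_2: C_2 → C_1 acts by ∂[p,q,r] = [q,r] − [p,r] + [p,q]. For instance
  ∂[0,5,6] = [5,6] − [0,6] + [0,5],
  ∂[0,6,9] = [6,9] − [0,9] + [0,6].
As a 17×9 matrix over Z this has rank 7, with invariant factors (1,1,1,1,1,1,1).

Boundary ∂_3: C_3 → C_2 sends each 3-simplex σ to the alternating sum Σ_i (−1)^i (σ with its i-th vertex removed). For instance
  ∂[0,5,6,9] = [5,6,9] − [0,6,9] + [0,5,9] − [0,5,6],
  ∂[0,1,6,9] = [1,6,9] − [0,6,9] + [0,1,9] − [0,1,6].
This gives a 9×2 integer matrix of rank 2; reducing to Smith normal form yields diagonal entries (1,1).

Reading off H_k = ker ∂_k / im ∂_{k+1}:

  H_0: rank C_0 − rank ∂_1 = 10 − 9 = 1, and the invariant factors of ∂_1 are all 1, so H_0 ≅ Z.
  H_1: rank ker ∂_1 − rank ∂_2 = (17 − 9) − 7 = 1, and the invariant factors of ∂_2 are all 1, so H_1 ≅ Z.
  H_2: rank ker ∂_2 − rank ∂_3 = (9 − 7) − 2 = 0, and the invariant factors of ∂_3 are all 1, so H_2 ≅ 0.
  H_3: rank ker ∂_3 − rank ∂_4 = (2 − 2) − 0 = 0, and there is no ∂_4, so H_3 ≅ 0.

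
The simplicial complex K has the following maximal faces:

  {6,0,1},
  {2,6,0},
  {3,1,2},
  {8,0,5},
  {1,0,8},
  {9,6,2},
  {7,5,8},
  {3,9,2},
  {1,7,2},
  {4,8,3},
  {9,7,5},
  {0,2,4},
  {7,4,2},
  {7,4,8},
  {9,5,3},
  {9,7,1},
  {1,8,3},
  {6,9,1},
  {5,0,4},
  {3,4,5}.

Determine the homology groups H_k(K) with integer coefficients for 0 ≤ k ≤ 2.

H_0 = Z,  H_1 = Z ⊕ Z/2,  H_2 = 0.

Take the total order 0 < 1 < 2 < 3 < 4 < 5 < 6 < 7 < 8 < 9 on the vertex set. Then K (dimension 2) consists of the simplices:

  0-simplices (10): [0], [1], [2], [3], [4], [5], [6], [7], [8], [9]
  1-simplices (30): (30 of them)
  2-simplices (20): (20 of them)

Hence C_0 ≅ Z^10, C_1 ≅ Z^30, C_2 ≅ Z^20.

Boundary ∂_1: C_1 → C_0 maps an edge to its endpoints' difference, ∂[p,q] = q − p. For instance
  ∂[5,8] = [8] − [5].
As a 10×30 matrix over Z this has rank 9, with invariant factors (1,1,1,1,1,1,1,1,1).

The boundary map ∂_2: C_2 → C_1 acts by ∂[p,q,r] = [q,r] − [p,r] + [p,q]. For instance
  ∂[1,7,9] = [7,9] − [1,9] + [1,7],
  ∂[0,5,8] = [5,8] − [0,8] + [0,5].
The resulting 30×20 matrix has rank 20, and its Smith normal form has invariant factors (1,1,1,1,1,1,1,1,1,1,1,1,1,1,1,1,1,1,1,2).

Now H_k = ker ∂_k / im ∂_{k+1}, so:

  H_0: rank C_0 − rank ∂_1 = 10 − 9 = 1, and the invariant factors of ∂_1 are all 1, so H_0 ≅ Z.
  H_1: rank ker ∂_1 − rank ∂_2 = (30 − 9) − 20 = 1, and ∂_2 has invariant factor 2 > 1, so H_1 ≅ Z ⊕ Z/2.
  H_2: rank ker ∂_2 − rank ∂_3 = (20 − 20) − 0 = 0, and there is no ∂_3, so H_2 ≅ 0.

(K is a triangulation of the Klein bottle.)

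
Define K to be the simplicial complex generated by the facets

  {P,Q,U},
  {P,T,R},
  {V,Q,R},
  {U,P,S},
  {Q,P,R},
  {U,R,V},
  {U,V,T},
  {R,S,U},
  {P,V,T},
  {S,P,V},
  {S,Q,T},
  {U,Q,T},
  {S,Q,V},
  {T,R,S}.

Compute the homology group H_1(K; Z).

Fix the vertex order P < Q < R < S < T < U < V and write every simplex with vertices in increasing order. Then dim K = 2 and the simplices of K are:

  0-simplices (7): P, Q, R, S, T, U, V
  1-simplices (21): PQ, PR, PS, PT, PU, PV, QR, QS, QT, QU, QV, RS, RT, RU, RV, ST, SU, SV, TU, TV, UV
  2-simplices (14): PQR, PQU, PRT, PSU, PSV, PTV, QRV, QST, QSV, QTU, RST, RSU, RUV, TUV

so the chain groups are C_0 ≅ Z^7, C_1 ≅ Z^21, C_2 ≅ Z^14.

∂_1: C_1 → C_0 sends each edge [p,q] (with p < q) to q − p.
The resulting 7×21 matrix has rank 6, and its Smith normal form has invariant factors (1,1,1,1,1,1).

The boundary map ∂_2: C_2 → C_1 maps a triangle to the signed sum of its edges. For instance
  ∂PTV = TV − PV + PT,
  ∂QSV = SV − QV + QS.
As a 21×14 matrix over Z this has rank 13, with invariant factors (1,1,1,1,1,1,1,1,1,1,1,1,1).

From H_k ≅ ker(∂_k) / im(∂_{k+1}) we obtain:

  H_1: rank ker ∂_1 − rank ∂_2 = (21 − 6) − 13 = 2, and the invariant factors of ∂_2 are all 1, so H_1 = Z^2.

H_1 = Z^2.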